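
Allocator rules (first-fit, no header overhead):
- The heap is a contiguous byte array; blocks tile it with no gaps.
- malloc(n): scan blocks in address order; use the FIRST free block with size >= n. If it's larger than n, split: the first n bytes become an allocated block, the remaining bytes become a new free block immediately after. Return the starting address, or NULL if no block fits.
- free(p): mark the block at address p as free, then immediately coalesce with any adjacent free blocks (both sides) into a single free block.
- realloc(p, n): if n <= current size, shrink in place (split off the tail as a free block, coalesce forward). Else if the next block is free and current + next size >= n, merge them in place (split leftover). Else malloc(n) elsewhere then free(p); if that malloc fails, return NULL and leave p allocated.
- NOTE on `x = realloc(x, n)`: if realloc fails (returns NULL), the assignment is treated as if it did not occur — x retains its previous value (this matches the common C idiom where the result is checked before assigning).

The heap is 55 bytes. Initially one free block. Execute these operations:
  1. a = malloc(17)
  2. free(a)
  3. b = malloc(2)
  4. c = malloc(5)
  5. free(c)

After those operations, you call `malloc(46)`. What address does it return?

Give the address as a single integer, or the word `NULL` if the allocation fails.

Answer: 2

Derivation:
Op 1: a = malloc(17) -> a = 0; heap: [0-16 ALLOC][17-54 FREE]
Op 2: free(a) -> (freed a); heap: [0-54 FREE]
Op 3: b = malloc(2) -> b = 0; heap: [0-1 ALLOC][2-54 FREE]
Op 4: c = malloc(5) -> c = 2; heap: [0-1 ALLOC][2-6 ALLOC][7-54 FREE]
Op 5: free(c) -> (freed c); heap: [0-1 ALLOC][2-54 FREE]
malloc(46): first-fit scan over [0-1 ALLOC][2-54 FREE] -> 2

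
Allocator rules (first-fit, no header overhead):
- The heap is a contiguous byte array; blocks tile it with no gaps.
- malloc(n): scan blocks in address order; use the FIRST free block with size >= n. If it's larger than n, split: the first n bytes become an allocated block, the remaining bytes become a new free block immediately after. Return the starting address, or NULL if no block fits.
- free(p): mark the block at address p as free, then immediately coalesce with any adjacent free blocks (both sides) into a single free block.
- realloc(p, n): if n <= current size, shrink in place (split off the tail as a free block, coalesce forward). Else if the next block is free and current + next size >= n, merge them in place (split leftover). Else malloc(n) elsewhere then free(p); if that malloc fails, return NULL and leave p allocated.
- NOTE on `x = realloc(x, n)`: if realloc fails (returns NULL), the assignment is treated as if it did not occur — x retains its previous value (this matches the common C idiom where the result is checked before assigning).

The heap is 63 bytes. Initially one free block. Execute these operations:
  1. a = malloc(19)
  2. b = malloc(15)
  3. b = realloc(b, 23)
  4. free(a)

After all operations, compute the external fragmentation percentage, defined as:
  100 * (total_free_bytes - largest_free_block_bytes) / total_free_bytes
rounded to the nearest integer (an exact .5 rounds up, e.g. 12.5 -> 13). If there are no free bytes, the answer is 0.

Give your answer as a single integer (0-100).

Answer: 48

Derivation:
Op 1: a = malloc(19) -> a = 0; heap: [0-18 ALLOC][19-62 FREE]
Op 2: b = malloc(15) -> b = 19; heap: [0-18 ALLOC][19-33 ALLOC][34-62 FREE]
Op 3: b = realloc(b, 23) -> b = 19; heap: [0-18 ALLOC][19-41 ALLOC][42-62 FREE]
Op 4: free(a) -> (freed a); heap: [0-18 FREE][19-41 ALLOC][42-62 FREE]
Free blocks: [19 21] total_free=40 largest=21 -> 100*(40-21)/40 = 1900/40 = 47.5 -> rounds to 48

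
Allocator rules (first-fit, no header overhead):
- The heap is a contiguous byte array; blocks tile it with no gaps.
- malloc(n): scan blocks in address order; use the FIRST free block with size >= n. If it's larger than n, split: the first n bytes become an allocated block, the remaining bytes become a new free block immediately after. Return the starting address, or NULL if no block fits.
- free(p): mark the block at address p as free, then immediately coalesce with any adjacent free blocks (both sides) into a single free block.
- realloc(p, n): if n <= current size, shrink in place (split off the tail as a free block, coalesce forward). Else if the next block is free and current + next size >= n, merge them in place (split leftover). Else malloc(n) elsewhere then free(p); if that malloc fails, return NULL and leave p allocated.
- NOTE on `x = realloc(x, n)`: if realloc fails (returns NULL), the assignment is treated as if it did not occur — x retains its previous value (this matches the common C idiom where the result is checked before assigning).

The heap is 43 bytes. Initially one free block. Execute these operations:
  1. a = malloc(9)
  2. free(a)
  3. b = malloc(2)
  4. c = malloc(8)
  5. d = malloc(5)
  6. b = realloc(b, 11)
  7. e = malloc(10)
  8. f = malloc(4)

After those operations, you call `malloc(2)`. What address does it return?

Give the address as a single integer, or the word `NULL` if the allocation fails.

Answer: 0

Derivation:
Op 1: a = malloc(9) -> a = 0; heap: [0-8 ALLOC][9-42 FREE]
Op 2: free(a) -> (freed a); heap: [0-42 FREE]
Op 3: b = malloc(2) -> b = 0; heap: [0-1 ALLOC][2-42 FREE]
Op 4: c = malloc(8) -> c = 2; heap: [0-1 ALLOC][2-9 ALLOC][10-42 FREE]
Op 5: d = malloc(5) -> d = 10; heap: [0-1 ALLOC][2-9 ALLOC][10-14 ALLOC][15-42 FREE]
Op 6: b = realloc(b, 11) -> b = 15; heap: [0-1 FREE][2-9 ALLOC][10-14 ALLOC][15-25 ALLOC][26-42 FREE]
Op 7: e = malloc(10) -> e = 26; heap: [0-1 FREE][2-9 ALLOC][10-14 ALLOC][15-25 ALLOC][26-35 ALLOC][36-42 FREE]
Op 8: f = malloc(4) -> f = 36; heap: [0-1 FREE][2-9 ALLOC][10-14 ALLOC][15-25 ALLOC][26-35 ALLOC][36-39 ALLOC][40-42 FREE]
malloc(2): first-fit scan over [0-1 FREE][2-9 ALLOC][10-14 ALLOC][15-25 ALLOC][26-35 ALLOC][36-39 ALLOC][40-42 FREE] -> 0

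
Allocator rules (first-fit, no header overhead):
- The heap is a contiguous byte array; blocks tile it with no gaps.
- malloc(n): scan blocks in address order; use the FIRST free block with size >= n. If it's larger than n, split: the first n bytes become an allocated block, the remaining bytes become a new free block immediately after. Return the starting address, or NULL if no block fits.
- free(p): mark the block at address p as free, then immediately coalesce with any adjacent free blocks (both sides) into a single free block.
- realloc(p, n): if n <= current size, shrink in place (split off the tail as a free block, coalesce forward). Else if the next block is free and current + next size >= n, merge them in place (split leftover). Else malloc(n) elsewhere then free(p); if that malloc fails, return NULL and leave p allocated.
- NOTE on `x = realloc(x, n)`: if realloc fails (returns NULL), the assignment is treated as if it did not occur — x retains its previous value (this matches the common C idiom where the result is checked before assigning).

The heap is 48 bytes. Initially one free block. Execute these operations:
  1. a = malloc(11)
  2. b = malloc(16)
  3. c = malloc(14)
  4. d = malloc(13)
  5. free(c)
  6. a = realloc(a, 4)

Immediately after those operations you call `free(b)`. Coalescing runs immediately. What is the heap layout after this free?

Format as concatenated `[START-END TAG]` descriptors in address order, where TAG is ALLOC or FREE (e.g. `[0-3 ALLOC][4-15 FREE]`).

Answer: [0-3 ALLOC][4-47 FREE]

Derivation:
Op 1: a = malloc(11) -> a = 0; heap: [0-10 ALLOC][11-47 FREE]
Op 2: b = malloc(16) -> b = 11; heap: [0-10 ALLOC][11-26 ALLOC][27-47 FREE]
Op 3: c = malloc(14) -> c = 27; heap: [0-10 ALLOC][11-26 ALLOC][27-40 ALLOC][41-47 FREE]
Op 4: d = malloc(13) -> d = NULL; heap: [0-10 ALLOC][11-26 ALLOC][27-40 ALLOC][41-47 FREE]
Op 5: free(c) -> (freed c); heap: [0-10 ALLOC][11-26 ALLOC][27-47 FREE]
Op 6: a = realloc(a, 4) -> a = 0; heap: [0-3 ALLOC][4-10 FREE][11-26 ALLOC][27-47 FREE]
free(b): b = 11 -> block [11-26 ALLOC]; mark free, coalesce with adjacent free neighbors -> [0-3 ALLOC][4-47 FREE]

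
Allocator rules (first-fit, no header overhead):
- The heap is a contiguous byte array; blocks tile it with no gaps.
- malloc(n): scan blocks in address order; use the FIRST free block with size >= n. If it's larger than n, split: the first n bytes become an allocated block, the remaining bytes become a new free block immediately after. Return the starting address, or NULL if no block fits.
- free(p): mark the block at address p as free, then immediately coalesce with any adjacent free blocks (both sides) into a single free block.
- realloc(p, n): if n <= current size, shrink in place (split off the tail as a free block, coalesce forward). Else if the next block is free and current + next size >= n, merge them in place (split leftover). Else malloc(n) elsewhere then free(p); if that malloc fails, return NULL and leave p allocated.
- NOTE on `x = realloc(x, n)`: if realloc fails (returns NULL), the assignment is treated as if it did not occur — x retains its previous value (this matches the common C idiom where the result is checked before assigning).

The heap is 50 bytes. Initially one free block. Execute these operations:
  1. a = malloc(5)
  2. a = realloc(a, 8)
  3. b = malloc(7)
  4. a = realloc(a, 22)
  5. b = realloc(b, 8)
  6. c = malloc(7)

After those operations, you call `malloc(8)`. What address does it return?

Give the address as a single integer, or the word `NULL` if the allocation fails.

Op 1: a = malloc(5) -> a = 0; heap: [0-4 ALLOC][5-49 FREE]
Op 2: a = realloc(a, 8) -> a = 0; heap: [0-7 ALLOC][8-49 FREE]
Op 3: b = malloc(7) -> b = 8; heap: [0-7 ALLOC][8-14 ALLOC][15-49 FREE]
Op 4: a = realloc(a, 22) -> a = 15; heap: [0-7 FREE][8-14 ALLOC][15-36 ALLOC][37-49 FREE]
Op 5: b = realloc(b, 8) -> b = 0; heap: [0-7 ALLOC][8-14 FREE][15-36 ALLOC][37-49 FREE]
Op 6: c = malloc(7) -> c = 8; heap: [0-7 ALLOC][8-14 ALLOC][15-36 ALLOC][37-49 FREE]
malloc(8): first-fit scan over [0-7 ALLOC][8-14 ALLOC][15-36 ALLOC][37-49 FREE] -> 37

Answer: 37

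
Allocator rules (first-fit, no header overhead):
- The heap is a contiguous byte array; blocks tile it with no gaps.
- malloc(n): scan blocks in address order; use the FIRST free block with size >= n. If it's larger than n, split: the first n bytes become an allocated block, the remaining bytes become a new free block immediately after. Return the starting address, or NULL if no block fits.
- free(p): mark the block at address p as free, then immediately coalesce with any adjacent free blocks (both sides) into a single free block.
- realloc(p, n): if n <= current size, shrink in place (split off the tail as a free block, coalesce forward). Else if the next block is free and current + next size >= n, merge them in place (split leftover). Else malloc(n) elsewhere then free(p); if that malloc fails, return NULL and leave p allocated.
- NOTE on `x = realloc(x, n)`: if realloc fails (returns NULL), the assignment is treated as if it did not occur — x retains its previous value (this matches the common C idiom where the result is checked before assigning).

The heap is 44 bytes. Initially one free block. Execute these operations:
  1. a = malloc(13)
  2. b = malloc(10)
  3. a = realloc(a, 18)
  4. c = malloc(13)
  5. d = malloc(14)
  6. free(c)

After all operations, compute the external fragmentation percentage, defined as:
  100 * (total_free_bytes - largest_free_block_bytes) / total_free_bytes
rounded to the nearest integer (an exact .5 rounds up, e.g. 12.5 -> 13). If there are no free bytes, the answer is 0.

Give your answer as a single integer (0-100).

Op 1: a = malloc(13) -> a = 0; heap: [0-12 ALLOC][13-43 FREE]
Op 2: b = malloc(10) -> b = 13; heap: [0-12 ALLOC][13-22 ALLOC][23-43 FREE]
Op 3: a = realloc(a, 18) -> a = 23; heap: [0-12 FREE][13-22 ALLOC][23-40 ALLOC][41-43 FREE]
Op 4: c = malloc(13) -> c = 0; heap: [0-12 ALLOC][13-22 ALLOC][23-40 ALLOC][41-43 FREE]
Op 5: d = malloc(14) -> d = NULL; heap: [0-12 ALLOC][13-22 ALLOC][23-40 ALLOC][41-43 FREE]
Op 6: free(c) -> (freed c); heap: [0-12 FREE][13-22 ALLOC][23-40 ALLOC][41-43 FREE]
Free blocks: [13 3] total_free=16 largest=13 -> 100*(16-13)/16 = 300/16 = 18.75 -> rounds to 19

Answer: 19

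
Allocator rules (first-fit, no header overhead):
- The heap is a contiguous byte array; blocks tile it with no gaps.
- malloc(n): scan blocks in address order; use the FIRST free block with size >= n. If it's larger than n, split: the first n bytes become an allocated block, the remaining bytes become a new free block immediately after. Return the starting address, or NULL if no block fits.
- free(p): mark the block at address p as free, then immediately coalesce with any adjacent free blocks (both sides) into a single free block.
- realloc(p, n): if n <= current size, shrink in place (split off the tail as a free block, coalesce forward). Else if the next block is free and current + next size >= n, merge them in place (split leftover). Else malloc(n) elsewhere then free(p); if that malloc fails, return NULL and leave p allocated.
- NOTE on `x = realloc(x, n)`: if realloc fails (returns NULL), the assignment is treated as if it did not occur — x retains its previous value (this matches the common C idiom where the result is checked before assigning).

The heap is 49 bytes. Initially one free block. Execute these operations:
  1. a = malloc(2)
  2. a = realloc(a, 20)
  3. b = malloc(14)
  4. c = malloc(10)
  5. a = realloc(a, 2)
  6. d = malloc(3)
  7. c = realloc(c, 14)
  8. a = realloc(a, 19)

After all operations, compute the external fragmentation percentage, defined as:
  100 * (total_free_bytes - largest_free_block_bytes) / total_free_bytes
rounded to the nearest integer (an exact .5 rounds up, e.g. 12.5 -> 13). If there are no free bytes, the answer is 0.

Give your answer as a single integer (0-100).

Answer: 6

Derivation:
Op 1: a = malloc(2) -> a = 0; heap: [0-1 ALLOC][2-48 FREE]
Op 2: a = realloc(a, 20) -> a = 0; heap: [0-19 ALLOC][20-48 FREE]
Op 3: b = malloc(14) -> b = 20; heap: [0-19 ALLOC][20-33 ALLOC][34-48 FREE]
Op 4: c = malloc(10) -> c = 34; heap: [0-19 ALLOC][20-33 ALLOC][34-43 ALLOC][44-48 FREE]
Op 5: a = realloc(a, 2) -> a = 0; heap: [0-1 ALLOC][2-19 FREE][20-33 ALLOC][34-43 ALLOC][44-48 FREE]
Op 6: d = malloc(3) -> d = 2; heap: [0-1 ALLOC][2-4 ALLOC][5-19 FREE][20-33 ALLOC][34-43 ALLOC][44-48 FREE]
Op 7: c = realloc(c, 14) -> c = 34; heap: [0-1 ALLOC][2-4 ALLOC][5-19 FREE][20-33 ALLOC][34-47 ALLOC][48-48 FREE]
Op 8: a = realloc(a, 19) -> NULL (a unchanged); heap: [0-1 ALLOC][2-4 ALLOC][5-19 FREE][20-33 ALLOC][34-47 ALLOC][48-48 FREE]
Free blocks: [15 1] total_free=16 largest=15 -> 100*(16-15)/16 = 100/16 = 6.25 -> rounds to 6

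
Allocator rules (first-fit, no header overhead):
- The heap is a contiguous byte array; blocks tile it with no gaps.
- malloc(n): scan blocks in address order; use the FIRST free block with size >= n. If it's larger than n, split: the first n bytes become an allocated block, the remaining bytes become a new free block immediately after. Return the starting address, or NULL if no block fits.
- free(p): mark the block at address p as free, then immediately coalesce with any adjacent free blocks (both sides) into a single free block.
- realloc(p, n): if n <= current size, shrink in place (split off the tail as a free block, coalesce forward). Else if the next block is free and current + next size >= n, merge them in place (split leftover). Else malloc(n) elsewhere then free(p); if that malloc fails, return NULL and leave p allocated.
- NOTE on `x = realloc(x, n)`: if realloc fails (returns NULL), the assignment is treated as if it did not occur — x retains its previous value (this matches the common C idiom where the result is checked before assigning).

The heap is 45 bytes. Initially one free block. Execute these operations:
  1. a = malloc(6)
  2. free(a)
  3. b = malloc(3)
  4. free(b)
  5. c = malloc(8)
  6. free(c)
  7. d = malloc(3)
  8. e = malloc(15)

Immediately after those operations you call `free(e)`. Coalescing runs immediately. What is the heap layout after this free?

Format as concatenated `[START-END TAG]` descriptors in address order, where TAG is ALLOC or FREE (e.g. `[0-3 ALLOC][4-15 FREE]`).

Op 1: a = malloc(6) -> a = 0; heap: [0-5 ALLOC][6-44 FREE]
Op 2: free(a) -> (freed a); heap: [0-44 FREE]
Op 3: b = malloc(3) -> b = 0; heap: [0-2 ALLOC][3-44 FREE]
Op 4: free(b) -> (freed b); heap: [0-44 FREE]
Op 5: c = malloc(8) -> c = 0; heap: [0-7 ALLOC][8-44 FREE]
Op 6: free(c) -> (freed c); heap: [0-44 FREE]
Op 7: d = malloc(3) -> d = 0; heap: [0-2 ALLOC][3-44 FREE]
Op 8: e = malloc(15) -> e = 3; heap: [0-2 ALLOC][3-17 ALLOC][18-44 FREE]
free(e): e = 3 -> block [3-17 ALLOC]; mark free, coalesce with adjacent free neighbors -> [0-2 ALLOC][3-44 FREE]

Answer: [0-2 ALLOC][3-44 FREE]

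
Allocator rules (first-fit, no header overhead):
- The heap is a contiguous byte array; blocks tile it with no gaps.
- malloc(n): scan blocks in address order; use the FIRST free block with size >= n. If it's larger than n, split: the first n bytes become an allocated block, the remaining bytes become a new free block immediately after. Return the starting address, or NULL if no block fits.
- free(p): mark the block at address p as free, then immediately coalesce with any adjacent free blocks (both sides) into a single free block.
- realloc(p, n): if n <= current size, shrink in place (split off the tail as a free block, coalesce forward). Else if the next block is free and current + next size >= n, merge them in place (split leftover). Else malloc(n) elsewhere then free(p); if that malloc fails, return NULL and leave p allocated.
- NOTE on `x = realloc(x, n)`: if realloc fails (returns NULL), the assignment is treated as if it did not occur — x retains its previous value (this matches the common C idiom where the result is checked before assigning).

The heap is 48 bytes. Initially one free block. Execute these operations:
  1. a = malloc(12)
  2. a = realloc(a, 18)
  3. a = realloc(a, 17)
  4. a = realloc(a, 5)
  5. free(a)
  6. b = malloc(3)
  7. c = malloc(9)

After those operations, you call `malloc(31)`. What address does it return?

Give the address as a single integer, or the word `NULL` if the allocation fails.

Answer: 12

Derivation:
Op 1: a = malloc(12) -> a = 0; heap: [0-11 ALLOC][12-47 FREE]
Op 2: a = realloc(a, 18) -> a = 0; heap: [0-17 ALLOC][18-47 FREE]
Op 3: a = realloc(a, 17) -> a = 0; heap: [0-16 ALLOC][17-47 FREE]
Op 4: a = realloc(a, 5) -> a = 0; heap: [0-4 ALLOC][5-47 FREE]
Op 5: free(a) -> (freed a); heap: [0-47 FREE]
Op 6: b = malloc(3) -> b = 0; heap: [0-2 ALLOC][3-47 FREE]
Op 7: c = malloc(9) -> c = 3; heap: [0-2 ALLOC][3-11 ALLOC][12-47 FREE]
malloc(31): first-fit scan over [0-2 ALLOC][3-11 ALLOC][12-47 FREE] -> 12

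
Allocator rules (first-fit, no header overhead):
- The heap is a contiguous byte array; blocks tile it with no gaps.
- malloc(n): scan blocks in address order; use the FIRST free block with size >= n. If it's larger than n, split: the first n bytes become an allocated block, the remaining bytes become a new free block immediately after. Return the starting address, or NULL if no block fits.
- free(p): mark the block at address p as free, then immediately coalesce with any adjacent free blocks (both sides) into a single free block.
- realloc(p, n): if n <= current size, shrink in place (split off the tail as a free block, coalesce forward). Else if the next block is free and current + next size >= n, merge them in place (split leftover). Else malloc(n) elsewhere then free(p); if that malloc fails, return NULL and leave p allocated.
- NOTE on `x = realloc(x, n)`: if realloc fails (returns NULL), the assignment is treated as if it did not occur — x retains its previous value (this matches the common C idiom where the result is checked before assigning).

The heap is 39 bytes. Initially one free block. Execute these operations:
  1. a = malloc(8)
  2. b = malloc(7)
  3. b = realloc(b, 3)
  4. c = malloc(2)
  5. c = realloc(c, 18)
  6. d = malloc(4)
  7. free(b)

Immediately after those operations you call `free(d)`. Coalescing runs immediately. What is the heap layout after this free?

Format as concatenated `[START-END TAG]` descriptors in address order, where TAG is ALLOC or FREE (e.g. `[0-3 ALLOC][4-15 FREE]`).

Answer: [0-7 ALLOC][8-10 FREE][11-28 ALLOC][29-38 FREE]

Derivation:
Op 1: a = malloc(8) -> a = 0; heap: [0-7 ALLOC][8-38 FREE]
Op 2: b = malloc(7) -> b = 8; heap: [0-7 ALLOC][8-14 ALLOC][15-38 FREE]
Op 3: b = realloc(b, 3) -> b = 8; heap: [0-7 ALLOC][8-10 ALLOC][11-38 FREE]
Op 4: c = malloc(2) -> c = 11; heap: [0-7 ALLOC][8-10 ALLOC][11-12 ALLOC][13-38 FREE]
Op 5: c = realloc(c, 18) -> c = 11; heap: [0-7 ALLOC][8-10 ALLOC][11-28 ALLOC][29-38 FREE]
Op 6: d = malloc(4) -> d = 29; heap: [0-7 ALLOC][8-10 ALLOC][11-28 ALLOC][29-32 ALLOC][33-38 FREE]
Op 7: free(b) -> (freed b); heap: [0-7 ALLOC][8-10 FREE][11-28 ALLOC][29-32 ALLOC][33-38 FREE]
free(d): d = 29 -> block [29-32 ALLOC]; mark free, coalesce with adjacent free neighbors -> [0-7 ALLOC][8-10 FREE][11-28 ALLOC][29-38 FREE]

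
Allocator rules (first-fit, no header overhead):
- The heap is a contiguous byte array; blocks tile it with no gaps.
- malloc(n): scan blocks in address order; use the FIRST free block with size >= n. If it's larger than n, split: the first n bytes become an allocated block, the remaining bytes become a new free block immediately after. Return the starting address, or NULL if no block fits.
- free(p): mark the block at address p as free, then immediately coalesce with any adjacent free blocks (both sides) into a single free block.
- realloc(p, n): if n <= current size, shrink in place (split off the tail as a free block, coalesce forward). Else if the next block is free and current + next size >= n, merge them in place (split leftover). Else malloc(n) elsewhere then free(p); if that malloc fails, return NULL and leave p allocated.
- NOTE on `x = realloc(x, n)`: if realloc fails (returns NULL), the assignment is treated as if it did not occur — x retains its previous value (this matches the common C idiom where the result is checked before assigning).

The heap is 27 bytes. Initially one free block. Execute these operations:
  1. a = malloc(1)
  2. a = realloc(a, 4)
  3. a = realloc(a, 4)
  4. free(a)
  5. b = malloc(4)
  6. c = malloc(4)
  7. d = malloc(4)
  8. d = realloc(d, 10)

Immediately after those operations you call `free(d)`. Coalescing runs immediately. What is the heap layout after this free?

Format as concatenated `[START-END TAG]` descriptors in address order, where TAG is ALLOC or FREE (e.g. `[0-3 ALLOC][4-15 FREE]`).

Op 1: a = malloc(1) -> a = 0; heap: [0-0 ALLOC][1-26 FREE]
Op 2: a = realloc(a, 4) -> a = 0; heap: [0-3 ALLOC][4-26 FREE]
Op 3: a = realloc(a, 4) -> a = 0; heap: [0-3 ALLOC][4-26 FREE]
Op 4: free(a) -> (freed a); heap: [0-26 FREE]
Op 5: b = malloc(4) -> b = 0; heap: [0-3 ALLOC][4-26 FREE]
Op 6: c = malloc(4) -> c = 4; heap: [0-3 ALLOC][4-7 ALLOC][8-26 FREE]
Op 7: d = malloc(4) -> d = 8; heap: [0-3 ALLOC][4-7 ALLOC][8-11 ALLOC][12-26 FREE]
Op 8: d = realloc(d, 10) -> d = 8; heap: [0-3 ALLOC][4-7 ALLOC][8-17 ALLOC][18-26 FREE]
free(d): d = 8 -> block [8-17 ALLOC]; mark free, coalesce with adjacent free neighbors -> [0-3 ALLOC][4-7 ALLOC][8-26 FREE]

Answer: [0-3 ALLOC][4-7 ALLOC][8-26 FREE]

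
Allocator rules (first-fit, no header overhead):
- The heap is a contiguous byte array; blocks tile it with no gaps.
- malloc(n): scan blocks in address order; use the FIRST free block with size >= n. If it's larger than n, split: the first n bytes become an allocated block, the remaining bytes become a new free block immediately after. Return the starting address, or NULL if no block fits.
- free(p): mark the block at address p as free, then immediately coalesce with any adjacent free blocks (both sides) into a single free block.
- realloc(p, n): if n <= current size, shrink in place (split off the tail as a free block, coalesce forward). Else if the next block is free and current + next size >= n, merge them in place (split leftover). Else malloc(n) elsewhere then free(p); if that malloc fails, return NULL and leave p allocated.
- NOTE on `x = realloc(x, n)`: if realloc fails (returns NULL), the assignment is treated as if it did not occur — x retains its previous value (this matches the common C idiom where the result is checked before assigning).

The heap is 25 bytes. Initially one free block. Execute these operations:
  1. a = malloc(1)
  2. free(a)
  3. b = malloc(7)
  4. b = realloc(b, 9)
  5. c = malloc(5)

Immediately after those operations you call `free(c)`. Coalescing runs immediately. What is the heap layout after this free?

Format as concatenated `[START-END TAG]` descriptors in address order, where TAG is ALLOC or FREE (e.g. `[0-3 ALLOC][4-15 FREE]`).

Answer: [0-8 ALLOC][9-24 FREE]

Derivation:
Op 1: a = malloc(1) -> a = 0; heap: [0-0 ALLOC][1-24 FREE]
Op 2: free(a) -> (freed a); heap: [0-24 FREE]
Op 3: b = malloc(7) -> b = 0; heap: [0-6 ALLOC][7-24 FREE]
Op 4: b = realloc(b, 9) -> b = 0; heap: [0-8 ALLOC][9-24 FREE]
Op 5: c = malloc(5) -> c = 9; heap: [0-8 ALLOC][9-13 ALLOC][14-24 FREE]
free(c): c = 9 -> block [9-13 ALLOC]; mark free, coalesce with adjacent free neighbors -> [0-8 ALLOC][9-24 FREE]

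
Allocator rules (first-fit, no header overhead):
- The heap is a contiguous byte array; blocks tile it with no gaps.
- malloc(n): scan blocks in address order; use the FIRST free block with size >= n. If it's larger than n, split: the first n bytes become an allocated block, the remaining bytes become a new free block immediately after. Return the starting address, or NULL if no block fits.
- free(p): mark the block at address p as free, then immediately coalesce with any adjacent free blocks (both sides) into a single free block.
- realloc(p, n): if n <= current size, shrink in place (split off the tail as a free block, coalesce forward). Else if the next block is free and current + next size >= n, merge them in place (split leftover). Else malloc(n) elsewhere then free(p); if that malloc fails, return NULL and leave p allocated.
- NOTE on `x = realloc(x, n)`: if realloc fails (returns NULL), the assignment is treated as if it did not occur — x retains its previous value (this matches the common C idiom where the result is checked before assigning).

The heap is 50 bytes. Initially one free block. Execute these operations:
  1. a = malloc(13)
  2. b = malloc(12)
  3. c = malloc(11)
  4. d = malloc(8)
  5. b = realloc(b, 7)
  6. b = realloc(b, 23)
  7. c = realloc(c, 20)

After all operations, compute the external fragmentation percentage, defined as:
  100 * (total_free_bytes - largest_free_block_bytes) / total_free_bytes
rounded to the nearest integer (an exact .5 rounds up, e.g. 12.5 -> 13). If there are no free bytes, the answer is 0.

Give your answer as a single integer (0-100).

Op 1: a = malloc(13) -> a = 0; heap: [0-12 ALLOC][13-49 FREE]
Op 2: b = malloc(12) -> b = 13; heap: [0-12 ALLOC][13-24 ALLOC][25-49 FREE]
Op 3: c = malloc(11) -> c = 25; heap: [0-12 ALLOC][13-24 ALLOC][25-35 ALLOC][36-49 FREE]
Op 4: d = malloc(8) -> d = 36; heap: [0-12 ALLOC][13-24 ALLOC][25-35 ALLOC][36-43 ALLOC][44-49 FREE]
Op 5: b = realloc(b, 7) -> b = 13; heap: [0-12 ALLOC][13-19 ALLOC][20-24 FREE][25-35 ALLOC][36-43 ALLOC][44-49 FREE]
Op 6: b = realloc(b, 23) -> NULL (b unchanged); heap: [0-12 ALLOC][13-19 ALLOC][20-24 FREE][25-35 ALLOC][36-43 ALLOC][44-49 FREE]
Op 7: c = realloc(c, 20) -> NULL (c unchanged); heap: [0-12 ALLOC][13-19 ALLOC][20-24 FREE][25-35 ALLOC][36-43 ALLOC][44-49 FREE]
Free blocks: [5 6] total_free=11 largest=6 -> 100*(11-6)/11 = 500/11 ≈ 45.455 -> rounds to 45

Answer: 45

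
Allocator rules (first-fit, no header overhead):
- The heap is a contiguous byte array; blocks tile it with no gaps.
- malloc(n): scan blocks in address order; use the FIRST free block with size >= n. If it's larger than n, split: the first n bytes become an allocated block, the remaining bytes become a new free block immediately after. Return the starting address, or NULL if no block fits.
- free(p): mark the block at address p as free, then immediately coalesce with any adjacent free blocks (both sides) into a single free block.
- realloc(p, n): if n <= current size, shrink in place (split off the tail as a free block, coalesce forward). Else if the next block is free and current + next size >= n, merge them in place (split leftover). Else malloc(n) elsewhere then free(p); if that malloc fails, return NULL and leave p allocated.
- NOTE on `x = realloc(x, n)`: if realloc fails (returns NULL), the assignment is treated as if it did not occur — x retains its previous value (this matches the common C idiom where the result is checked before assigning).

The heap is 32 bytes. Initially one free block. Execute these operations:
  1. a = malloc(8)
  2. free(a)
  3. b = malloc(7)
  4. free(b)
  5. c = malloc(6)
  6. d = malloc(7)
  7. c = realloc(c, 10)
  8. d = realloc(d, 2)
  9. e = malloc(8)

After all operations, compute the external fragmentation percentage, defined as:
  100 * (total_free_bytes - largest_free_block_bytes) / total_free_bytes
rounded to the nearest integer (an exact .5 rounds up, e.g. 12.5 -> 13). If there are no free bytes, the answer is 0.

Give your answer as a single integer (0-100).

Op 1: a = malloc(8) -> a = 0; heap: [0-7 ALLOC][8-31 FREE]
Op 2: free(a) -> (freed a); heap: [0-31 FREE]
Op 3: b = malloc(7) -> b = 0; heap: [0-6 ALLOC][7-31 FREE]
Op 4: free(b) -> (freed b); heap: [0-31 FREE]
Op 5: c = malloc(6) -> c = 0; heap: [0-5 ALLOC][6-31 FREE]
Op 6: d = malloc(7) -> d = 6; heap: [0-5 ALLOC][6-12 ALLOC][13-31 FREE]
Op 7: c = realloc(c, 10) -> c = 13; heap: [0-5 FREE][6-12 ALLOC][13-22 ALLOC][23-31 FREE]
Op 8: d = realloc(d, 2) -> d = 6; heap: [0-5 FREE][6-7 ALLOC][8-12 FREE][13-22 ALLOC][23-31 FREE]
Op 9: e = malloc(8) -> e = 23; heap: [0-5 FREE][6-7 ALLOC][8-12 FREE][13-22 ALLOC][23-30 ALLOC][31-31 FREE]
Free blocks: [6 5 1] total_free=12 largest=6 -> 100*(12-6)/12 = 600/12 = 50

Answer: 50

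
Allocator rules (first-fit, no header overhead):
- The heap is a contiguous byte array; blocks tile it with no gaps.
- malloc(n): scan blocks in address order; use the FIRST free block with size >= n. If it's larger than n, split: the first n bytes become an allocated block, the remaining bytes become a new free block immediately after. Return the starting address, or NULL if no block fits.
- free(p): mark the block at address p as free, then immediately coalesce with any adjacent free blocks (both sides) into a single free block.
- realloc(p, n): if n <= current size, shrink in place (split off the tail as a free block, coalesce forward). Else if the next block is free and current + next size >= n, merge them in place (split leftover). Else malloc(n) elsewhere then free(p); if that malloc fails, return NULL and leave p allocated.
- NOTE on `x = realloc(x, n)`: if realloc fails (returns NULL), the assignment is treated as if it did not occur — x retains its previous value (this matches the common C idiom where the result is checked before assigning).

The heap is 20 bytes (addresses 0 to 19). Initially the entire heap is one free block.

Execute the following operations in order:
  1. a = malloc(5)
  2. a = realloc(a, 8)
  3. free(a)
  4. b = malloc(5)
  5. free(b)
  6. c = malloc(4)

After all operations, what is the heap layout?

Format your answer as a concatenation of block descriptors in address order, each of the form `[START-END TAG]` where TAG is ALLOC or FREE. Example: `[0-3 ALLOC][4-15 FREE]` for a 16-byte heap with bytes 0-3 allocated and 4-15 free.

Answer: [0-3 ALLOC][4-19 FREE]

Derivation:
Op 1: a = malloc(5) -> a = 0; heap: [0-4 ALLOC][5-19 FREE]
Op 2: a = realloc(a, 8) -> a = 0; heap: [0-7 ALLOC][8-19 FREE]
Op 3: free(a) -> (freed a); heap: [0-19 FREE]
Op 4: b = malloc(5) -> b = 0; heap: [0-4 ALLOC][5-19 FREE]
Op 5: free(b) -> (freed b); heap: [0-19 FREE]
Op 6: c = malloc(4) -> c = 0; heap: [0-3 ALLOC][4-19 FREE]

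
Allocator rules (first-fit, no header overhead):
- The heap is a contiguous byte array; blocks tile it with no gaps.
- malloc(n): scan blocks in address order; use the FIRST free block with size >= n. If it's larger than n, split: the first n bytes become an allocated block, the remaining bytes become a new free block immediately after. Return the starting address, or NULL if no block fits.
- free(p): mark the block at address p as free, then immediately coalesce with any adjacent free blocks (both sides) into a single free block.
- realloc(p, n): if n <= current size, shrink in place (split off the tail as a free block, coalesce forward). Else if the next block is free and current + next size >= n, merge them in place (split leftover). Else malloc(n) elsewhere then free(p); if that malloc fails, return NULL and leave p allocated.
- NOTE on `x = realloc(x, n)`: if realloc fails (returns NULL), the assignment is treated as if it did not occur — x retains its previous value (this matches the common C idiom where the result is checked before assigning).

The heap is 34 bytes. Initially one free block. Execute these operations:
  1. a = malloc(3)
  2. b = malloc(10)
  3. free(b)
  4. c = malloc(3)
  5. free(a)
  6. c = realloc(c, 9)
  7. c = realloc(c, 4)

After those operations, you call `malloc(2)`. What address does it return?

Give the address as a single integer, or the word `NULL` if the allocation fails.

Answer: 0

Derivation:
Op 1: a = malloc(3) -> a = 0; heap: [0-2 ALLOC][3-33 FREE]
Op 2: b = malloc(10) -> b = 3; heap: [0-2 ALLOC][3-12 ALLOC][13-33 FREE]
Op 3: free(b) -> (freed b); heap: [0-2 ALLOC][3-33 FREE]
Op 4: c = malloc(3) -> c = 3; heap: [0-2 ALLOC][3-5 ALLOC][6-33 FREE]
Op 5: free(a) -> (freed a); heap: [0-2 FREE][3-5 ALLOC][6-33 FREE]
Op 6: c = realloc(c, 9) -> c = 3; heap: [0-2 FREE][3-11 ALLOC][12-33 FREE]
Op 7: c = realloc(c, 4) -> c = 3; heap: [0-2 FREE][3-6 ALLOC][7-33 FREE]
malloc(2): first-fit scan over [0-2 FREE][3-6 ALLOC][7-33 FREE] -> 0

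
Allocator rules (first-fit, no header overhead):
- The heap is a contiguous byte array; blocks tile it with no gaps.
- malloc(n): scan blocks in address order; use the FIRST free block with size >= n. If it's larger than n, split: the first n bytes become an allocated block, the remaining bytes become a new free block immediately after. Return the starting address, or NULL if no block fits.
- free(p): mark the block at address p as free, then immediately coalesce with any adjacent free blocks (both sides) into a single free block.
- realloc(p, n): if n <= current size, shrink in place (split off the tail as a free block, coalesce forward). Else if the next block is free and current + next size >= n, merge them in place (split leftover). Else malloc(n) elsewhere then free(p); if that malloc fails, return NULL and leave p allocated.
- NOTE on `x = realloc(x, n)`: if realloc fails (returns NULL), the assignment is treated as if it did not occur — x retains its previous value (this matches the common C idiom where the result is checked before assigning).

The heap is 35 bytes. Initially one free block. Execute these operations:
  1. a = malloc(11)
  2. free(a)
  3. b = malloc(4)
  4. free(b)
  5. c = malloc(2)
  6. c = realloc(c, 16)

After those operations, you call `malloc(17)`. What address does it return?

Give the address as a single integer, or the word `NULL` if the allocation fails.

Op 1: a = malloc(11) -> a = 0; heap: [0-10 ALLOC][11-34 FREE]
Op 2: free(a) -> (freed a); heap: [0-34 FREE]
Op 3: b = malloc(4) -> b = 0; heap: [0-3 ALLOC][4-34 FREE]
Op 4: free(b) -> (freed b); heap: [0-34 FREE]
Op 5: c = malloc(2) -> c = 0; heap: [0-1 ALLOC][2-34 FREE]
Op 6: c = realloc(c, 16) -> c = 0; heap: [0-15 ALLOC][16-34 FREE]
malloc(17): first-fit scan over [0-15 ALLOC][16-34 FREE] -> 16

Answer: 16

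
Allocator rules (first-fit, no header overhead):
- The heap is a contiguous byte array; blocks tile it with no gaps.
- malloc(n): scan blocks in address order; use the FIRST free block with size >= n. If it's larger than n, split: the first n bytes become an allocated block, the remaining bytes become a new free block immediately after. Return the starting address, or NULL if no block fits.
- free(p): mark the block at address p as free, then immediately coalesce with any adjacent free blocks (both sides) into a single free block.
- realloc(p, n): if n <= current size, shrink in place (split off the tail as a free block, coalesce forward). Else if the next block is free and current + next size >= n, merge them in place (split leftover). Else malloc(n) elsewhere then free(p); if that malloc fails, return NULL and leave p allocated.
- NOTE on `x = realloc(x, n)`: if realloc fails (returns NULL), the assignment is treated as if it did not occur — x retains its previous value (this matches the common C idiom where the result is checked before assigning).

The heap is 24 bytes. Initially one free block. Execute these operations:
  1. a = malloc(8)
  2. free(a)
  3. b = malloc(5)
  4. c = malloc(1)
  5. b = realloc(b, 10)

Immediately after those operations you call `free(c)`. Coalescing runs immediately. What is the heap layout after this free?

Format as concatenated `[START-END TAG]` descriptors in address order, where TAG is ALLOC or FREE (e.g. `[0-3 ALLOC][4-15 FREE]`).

Op 1: a = malloc(8) -> a = 0; heap: [0-7 ALLOC][8-23 FREE]
Op 2: free(a) -> (freed a); heap: [0-23 FREE]
Op 3: b = malloc(5) -> b = 0; heap: [0-4 ALLOC][5-23 FREE]
Op 4: c = malloc(1) -> c = 5; heap: [0-4 ALLOC][5-5 ALLOC][6-23 FREE]
Op 5: b = realloc(b, 10) -> b = 6; heap: [0-4 FREE][5-5 ALLOC][6-15 ALLOC][16-23 FREE]
free(c): c = 5 -> block [5-5 ALLOC]; mark free, coalesce with adjacent free neighbors -> [0-5 FREE][6-15 ALLOC][16-23 FREE]

Answer: [0-5 FREE][6-15 ALLOC][16-23 FREE]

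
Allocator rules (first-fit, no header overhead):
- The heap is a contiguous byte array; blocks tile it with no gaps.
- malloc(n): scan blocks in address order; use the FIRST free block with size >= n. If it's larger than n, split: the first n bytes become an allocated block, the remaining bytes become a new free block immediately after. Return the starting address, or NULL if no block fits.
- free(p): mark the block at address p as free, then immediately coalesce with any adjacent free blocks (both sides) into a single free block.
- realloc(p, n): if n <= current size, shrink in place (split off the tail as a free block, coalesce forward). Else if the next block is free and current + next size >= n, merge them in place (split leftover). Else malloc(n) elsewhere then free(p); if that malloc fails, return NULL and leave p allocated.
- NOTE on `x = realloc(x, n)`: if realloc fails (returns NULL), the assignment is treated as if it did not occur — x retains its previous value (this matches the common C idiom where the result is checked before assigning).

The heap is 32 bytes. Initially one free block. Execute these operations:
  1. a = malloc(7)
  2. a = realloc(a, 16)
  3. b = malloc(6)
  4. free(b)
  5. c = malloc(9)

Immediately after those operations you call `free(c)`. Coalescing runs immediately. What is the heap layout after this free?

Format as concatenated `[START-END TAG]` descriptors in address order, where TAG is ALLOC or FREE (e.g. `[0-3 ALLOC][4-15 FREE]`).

Answer: [0-15 ALLOC][16-31 FREE]

Derivation:
Op 1: a = malloc(7) -> a = 0; heap: [0-6 ALLOC][7-31 FREE]
Op 2: a = realloc(a, 16) -> a = 0; heap: [0-15 ALLOC][16-31 FREE]
Op 3: b = malloc(6) -> b = 16; heap: [0-15 ALLOC][16-21 ALLOC][22-31 FREE]
Op 4: free(b) -> (freed b); heap: [0-15 ALLOC][16-31 FREE]
Op 5: c = malloc(9) -> c = 16; heap: [0-15 ALLOC][16-24 ALLOC][25-31 FREE]
free(c): c = 16 -> block [16-24 ALLOC]; mark free, coalesce with adjacent free neighbors -> [0-15 ALLOC][16-31 FREE]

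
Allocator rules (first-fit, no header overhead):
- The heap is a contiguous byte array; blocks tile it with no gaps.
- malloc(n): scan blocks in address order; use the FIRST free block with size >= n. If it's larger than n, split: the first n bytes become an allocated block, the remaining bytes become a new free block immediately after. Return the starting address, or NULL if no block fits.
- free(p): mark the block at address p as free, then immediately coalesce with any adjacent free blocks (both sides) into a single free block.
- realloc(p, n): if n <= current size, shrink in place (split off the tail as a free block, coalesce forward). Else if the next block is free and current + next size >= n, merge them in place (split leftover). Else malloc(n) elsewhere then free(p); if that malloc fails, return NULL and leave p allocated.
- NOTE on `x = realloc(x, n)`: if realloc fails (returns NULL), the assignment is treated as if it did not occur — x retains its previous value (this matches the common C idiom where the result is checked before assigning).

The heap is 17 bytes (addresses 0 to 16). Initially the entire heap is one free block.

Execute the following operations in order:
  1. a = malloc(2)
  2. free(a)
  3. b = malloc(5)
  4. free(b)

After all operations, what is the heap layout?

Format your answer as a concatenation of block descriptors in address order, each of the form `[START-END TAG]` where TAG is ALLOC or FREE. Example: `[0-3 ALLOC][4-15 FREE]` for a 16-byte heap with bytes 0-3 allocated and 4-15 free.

Answer: [0-16 FREE]

Derivation:
Op 1: a = malloc(2) -> a = 0; heap: [0-1 ALLOC][2-16 FREE]
Op 2: free(a) -> (freed a); heap: [0-16 FREE]
Op 3: b = malloc(5) -> b = 0; heap: [0-4 ALLOC][5-16 FREE]
Op 4: free(b) -> (freed b); heap: [0-16 FREE]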